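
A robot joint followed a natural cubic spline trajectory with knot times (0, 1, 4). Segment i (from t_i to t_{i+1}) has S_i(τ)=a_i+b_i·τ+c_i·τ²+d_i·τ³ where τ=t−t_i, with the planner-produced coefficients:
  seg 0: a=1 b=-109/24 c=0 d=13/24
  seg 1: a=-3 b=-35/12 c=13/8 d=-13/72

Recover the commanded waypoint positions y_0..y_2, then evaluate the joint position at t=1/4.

y_0=1 y_1=-3 y_2=-2
S(1/4) = -65/512

y_0 = S_0(0) = a_0 = 1
y_1 = S_1(0) = a_1 = -3
y_2 = S_1(3) = -2
t_q=1/4 is in segment 0 (τ=1/4); S_0(τ)=-65/512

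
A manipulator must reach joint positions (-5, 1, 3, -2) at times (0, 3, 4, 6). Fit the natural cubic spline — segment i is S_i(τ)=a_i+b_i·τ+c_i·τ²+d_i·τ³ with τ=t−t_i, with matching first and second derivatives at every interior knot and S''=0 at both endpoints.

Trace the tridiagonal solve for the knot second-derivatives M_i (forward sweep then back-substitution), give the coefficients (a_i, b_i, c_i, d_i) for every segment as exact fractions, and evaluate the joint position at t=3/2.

Δ: Δ0=2, Δ1=2, Δ2=-5/2
row 1: diag=8, rhs=0; c'=1/8, d'=0
row 2: denom=6−1·1/8=47/8; d'=(-27−1·0)/(47/8)=-216/47
back: M2=-216/47
back: M1=0−1/8·-216/47=27/47
M: M0=0, M1=27/47, M2=-216/47, M3=0
seg 0: a=-5, c=M0/2=0, d=(M1−M0)/(6·3)=3/94, b=Δ0−h0·(2M0+M1)/6=161/94
seg 1: a=1, c=M1/2=27/94, d=(M2−M1)/(6·1)=-81/94, b=Δ1−h1·(2M1+M2)/6=121/47
seg 2: a=3, c=M2/2=-108/47, d=(M3−M2)/(6·2)=18/47, b=Δ2−h2·(2M2+M3)/6=53/94
t_q=3/2 → seg 0, τ=3/2; S=-5+161/94·τ+0·τ²+3/94·τ³=-1747/752

  seg 0: a=-5 b=161/94 c=0 d=3/94
  seg 1: a=1 b=121/47 c=27/94 d=-81/94
  seg 2: a=3 b=53/94 c=-108/47 d=18/47
S(3/2) = -1747/752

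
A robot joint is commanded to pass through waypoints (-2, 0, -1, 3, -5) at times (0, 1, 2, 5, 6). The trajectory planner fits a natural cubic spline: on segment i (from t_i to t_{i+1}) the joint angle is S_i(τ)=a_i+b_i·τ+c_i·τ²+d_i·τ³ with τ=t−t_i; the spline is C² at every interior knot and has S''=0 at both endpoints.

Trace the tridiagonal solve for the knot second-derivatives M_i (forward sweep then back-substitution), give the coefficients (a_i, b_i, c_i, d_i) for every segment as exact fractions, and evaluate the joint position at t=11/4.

Δ: Δ0=2, Δ1=-1, Δ2=4/3, Δ3=-8
row 1: diag=4, rhs=-18; c'=1/4, d'=-9/2
row 2: denom=8−1·1/4=31/4; d'=(14−1·-9/2)/(31/4)=74/31
row 3: denom=8−3·12/31=212/31; d'=(-56−3·74/31)/(212/31)=-979/106
back: M3=-979/106
back: M2=74/31−12/31·-979/106=316/53
back: M1=-9/2−1/4·316/53=-635/106
M: M0=0, M1=-635/106, M2=316/53, M3=-979/106, M4=0
seg 0: a=-2, c=M0/2=0, d=(M1−M0)/(6·1)=-635/636, b=Δ0−h0·(2M0+M1)/6=1907/636
seg 1: a=0, c=M1/2=-635/212, d=(M2−M1)/(6·1)=1267/636, b=Δ1−h1·(2M1+M2)/6=1/318
seg 2: a=-1, c=M2/2=158/53, d=(M3−M2)/(6·3)=-179/212, b=Δ2−h2·(2M2+M3)/6=-7/636
seg 3: a=3, c=M3/2=-979/212, d=(M4−M3)/(6·1)=979/636, b=Δ3−h3·(2M3+M4)/6=-1565/318
t_q=11/4 → seg 2, τ=3/4; S=-1+-7/636·τ+158/53·τ²+-179/212·τ³=4239/13568

  seg 0: a=-2 b=1907/636 c=0 d=-635/636
  seg 1: a=0 b=1/318 c=-635/212 d=1267/636
  seg 2: a=-1 b=-7/636 c=158/53 d=-179/212
  seg 3: a=3 b=-1565/318 c=-979/212 d=979/636
S(11/4) = 4239/13568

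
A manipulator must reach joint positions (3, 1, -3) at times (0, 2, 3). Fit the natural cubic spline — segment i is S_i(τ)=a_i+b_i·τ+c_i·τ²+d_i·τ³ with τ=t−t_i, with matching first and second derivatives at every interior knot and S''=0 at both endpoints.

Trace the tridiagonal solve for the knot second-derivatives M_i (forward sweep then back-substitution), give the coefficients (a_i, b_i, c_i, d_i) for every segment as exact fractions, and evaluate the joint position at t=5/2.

  seg 0: a=3 b=0 c=0 d=-1/4
  seg 1: a=1 b=-3 c=-3/2 d=1/2
S(5/2) = -13/16

Δ: Δ0=-1, Δ1=-4
row 1: diag=6, rhs=-18; c'=1/6, d'=-3
back: M1=-3
M: M0=0, M1=-3, M2=0
seg 0: a=3, c=M0/2=0, d=(M1−M0)/(6·2)=-1/4, b=Δ0−h0·(2M0+M1)/6=0
seg 1: a=1, c=M1/2=-3/2, d=(M2−M1)/(6·1)=1/2, b=Δ1−h1·(2M1+M2)/6=-3
t_q=5/2 → seg 1, τ=1/2; S=1+-3·τ+-3/2·τ²+1/2·τ³=-13/16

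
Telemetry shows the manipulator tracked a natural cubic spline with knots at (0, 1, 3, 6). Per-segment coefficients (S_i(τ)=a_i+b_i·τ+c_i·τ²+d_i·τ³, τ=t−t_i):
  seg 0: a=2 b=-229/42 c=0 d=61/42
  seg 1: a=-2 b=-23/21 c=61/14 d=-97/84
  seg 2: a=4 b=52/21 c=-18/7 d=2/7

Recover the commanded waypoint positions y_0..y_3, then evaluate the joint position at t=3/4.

y_0=2 y_1=-2 y_2=4 y_3=-4
S(3/4) = -189/128

y_0 = S_0(0) = a_0 = 2
y_1 = S_1(0) = a_1 = -2
y_2 = S_2(0) = a_2 = 4
y_3 = S_2(3) = -4
t_q=3/4 is in segment 0 (τ=3/4); S_0(τ)=-189/128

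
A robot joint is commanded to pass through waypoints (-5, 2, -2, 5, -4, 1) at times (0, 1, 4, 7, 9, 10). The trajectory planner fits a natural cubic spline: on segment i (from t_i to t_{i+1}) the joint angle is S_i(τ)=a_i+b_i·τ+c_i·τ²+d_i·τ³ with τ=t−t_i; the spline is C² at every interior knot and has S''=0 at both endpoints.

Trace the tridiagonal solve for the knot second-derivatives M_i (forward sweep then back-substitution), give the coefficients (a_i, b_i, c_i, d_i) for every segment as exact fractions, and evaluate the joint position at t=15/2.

  seg 0: a=-5 b=6231/740 c=0 d=-1051/740
  seg 1: a=2 b=1539/370 c=-3153/740 d=16183/19980
  seg 2: a=-2 b=343/740 c=1681/555 d=-433/540
  seg 3: a=5 b=-223/74 c=-3099/740 d=2549/1480
  seg 4: a=-4 b=167/185 c=1137/185 d=-379/185
S(15/2) = 31513/11840

Δ: Δ0=7, Δ1=-4/3, Δ2=7/3, Δ3=-9/2, Δ4=5
row 1: diag=8, rhs=-50; c'=3/8, d'=-25/4
row 2: denom=12−3·3/8=87/8; d'=(22−3·-25/4)/(87/8)=326/87
row 3: denom=10−3·8/29=266/29; d'=(-41−3·326/87)/(266/29)=-1515/266
row 4: denom=6−2·29/133=740/133; d'=(57−2·-1515/266)/(740/133)=2274/185
back: M4=2274/185
back: M3=-1515/266−29/133·2274/185=-3099/370
back: M2=326/87−8/29·-3099/370=3362/555
back: M1=-25/4−3/8·3362/555=-3153/370
M: M0=0, M1=-3153/370, M2=3362/555, M3=-3099/370, M4=2274/185, M5=0
seg 0: a=-5, c=M0/2=0, d=(M1−M0)/(6·1)=-1051/740, b=Δ0−h0·(2M0+M1)/6=6231/740
seg 1: a=2, c=M1/2=-3153/740, d=(M2−M1)/(6·3)=16183/19980, b=Δ1−h1·(2M1+M2)/6=1539/370
seg 2: a=-2, c=M2/2=1681/555, d=(M3−M2)/(6·3)=-433/540, b=Δ2−h2·(2M2+M3)/6=343/740
seg 3: a=5, c=M3/2=-3099/740, d=(M4−M3)/(6·2)=2549/1480, b=Δ3−h3·(2M3+M4)/6=-223/74
seg 4: a=-4, c=M4/2=1137/185, d=(M5−M4)/(6·1)=-379/185, b=Δ4−h4·(2M4+M5)/6=167/185
t_q=15/2 → seg 3, τ=1/2; S=5+-223/74·τ+-3099/740·τ²+2549/1480·τ³=31513/11840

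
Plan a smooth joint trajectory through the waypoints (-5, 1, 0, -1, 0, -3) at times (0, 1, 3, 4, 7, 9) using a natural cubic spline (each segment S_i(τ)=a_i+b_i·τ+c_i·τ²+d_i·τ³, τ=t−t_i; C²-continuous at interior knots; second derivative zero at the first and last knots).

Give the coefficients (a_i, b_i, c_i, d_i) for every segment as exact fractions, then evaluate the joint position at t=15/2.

Δ: Δ0=6, Δ1=-1/2, Δ2=-1, Δ3=1/3, Δ4=-3/2
row 1: diag=6, rhs=-39; c'=1/3, d'=-13/2
row 2: denom=6−2·1/3=16/3; d'=(-3−2·-13/2)/(16/3)=15/8
row 3: denom=8−1·3/16=125/16; d'=(8−1·15/8)/(125/16)=98/125
row 4: denom=10−3·48/125=1106/125; d'=(-11−3·98/125)/(1106/125)=-1669/1106
back: M4=-1669/1106
back: M3=98/125−48/125·-1669/1106=754/553
back: M2=15/8−3/16·754/553=1791/1106
back: M1=-13/2−1/3·1791/1106=-3893/553
M: M0=0, M1=-3893/553, M2=1791/1106, M3=754/553, M4=-1669/1106, M5=0
seg 0: a=-5, c=M0/2=0, d=(M1−M0)/(6·1)=-3893/3318, b=Δ0−h0·(2M0+M1)/6=23801/3318
seg 1: a=1, c=M1/2=-3893/1106, d=(M2−M1)/(6·2)=9577/13272, b=Δ1−h1·(2M1+M2)/6=6061/1659
seg 2: a=0, c=M2/2=1791/2212, d=(M3−M2)/(6·1)=-283/6636, b=Δ2−h2·(2M2+M3)/6=-5863/3318
seg 3: a=-1, c=M3/2=377/553, d=(M4−M3)/(6·3)=-353/2212, b=Δ3−h3·(2M3+M4)/6=-1829/6636
seg 4: a=0, c=M4/2=-1669/2212, d=(M5−M4)/(6·2)=1669/13272, b=Δ4−h4·(2M4+M5)/6=-1639/3318
t_q=15/2 → seg 4, τ=1/2; S=0+-1639/3318·τ+-1669/2212·τ²+1669/13272·τ³=-2123/5056

  seg 0: a=-5 b=23801/3318 c=0 d=-3893/3318
  seg 1: a=1 b=6061/1659 c=-3893/1106 d=9577/13272
  seg 2: a=0 b=-5863/3318 c=1791/2212 d=-283/6636
  seg 3: a=-1 b=-1829/6636 c=377/553 d=-353/2212
  seg 4: a=0 b=-1639/3318 c=-1669/2212 d=1669/13272
S(15/2) = -2123/5056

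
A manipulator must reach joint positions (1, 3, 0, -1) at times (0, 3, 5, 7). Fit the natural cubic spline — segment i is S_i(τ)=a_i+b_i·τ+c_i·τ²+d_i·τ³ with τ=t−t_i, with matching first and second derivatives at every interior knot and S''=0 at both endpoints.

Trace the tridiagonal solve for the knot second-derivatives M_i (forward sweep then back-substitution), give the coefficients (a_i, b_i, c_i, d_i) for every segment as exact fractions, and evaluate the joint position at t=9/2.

Δ: Δ0=2/3, Δ1=-3/2, Δ2=-1/2
row 1: diag=10, rhs=-13; c'=1/5, d'=-13/10
row 2: denom=8−2·1/5=38/5; d'=(6−2·-13/10)/(38/5)=43/38
back: M2=43/38
back: M1=-13/10−1/5·43/38=-29/19
M: M0=0, M1=-29/19, M2=43/38, M3=0
seg 0: a=1, c=M0/2=0, d=(M1−M0)/(6·3)=-29/342, b=Δ0−h0·(2M0+M1)/6=163/114
seg 1: a=3, c=M1/2=-29/38, d=(M2−M1)/(6·2)=101/456, b=Δ1−h1·(2M1+M2)/6=-49/57
seg 2: a=0, c=M2/2=43/76, d=(M3−M2)/(6·2)=-43/456, b=Δ2−h2·(2M2+M3)/6=-143/114
t_q=9/2 → seg 1, τ=3/2; S=3+-49/57·τ+-29/38·τ²+101/456·τ³=901/1216

  seg 0: a=1 b=163/114 c=0 d=-29/342
  seg 1: a=3 b=-49/57 c=-29/38 d=101/456
  seg 2: a=0 b=-143/114 c=43/76 d=-43/456
S(9/2) = 901/1216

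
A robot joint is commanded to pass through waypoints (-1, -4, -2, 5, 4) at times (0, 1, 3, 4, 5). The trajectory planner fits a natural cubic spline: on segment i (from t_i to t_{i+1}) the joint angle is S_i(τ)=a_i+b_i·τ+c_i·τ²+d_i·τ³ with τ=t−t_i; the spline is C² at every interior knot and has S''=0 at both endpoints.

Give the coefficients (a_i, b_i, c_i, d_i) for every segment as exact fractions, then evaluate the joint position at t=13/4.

Δ: Δ0=-3, Δ1=1, Δ2=7, Δ3=-1
row 1: diag=6, rhs=24; c'=1/3, d'=4
row 2: denom=6−2·1/3=16/3; d'=(36−2·4)/(16/3)=21/4
row 3: denom=4−1·3/16=61/16; d'=(-48−1·21/4)/(61/16)=-852/61
back: M3=-852/61
back: M2=21/4−3/16·-852/61=480/61
back: M1=4−1/3·480/61=84/61
M: M0=0, M1=84/61, M2=480/61, M3=-852/61, M4=0
seg 0: a=-1, c=M0/2=0, d=(M1−M0)/(6·1)=14/61, b=Δ0−h0·(2M0+M1)/6=-197/61
seg 1: a=-4, c=M1/2=42/61, d=(M2−M1)/(6·2)=33/61, b=Δ1−h1·(2M1+M2)/6=-155/61
seg 2: a=-2, c=M2/2=240/61, d=(M3−M2)/(6·1)=-222/61, b=Δ2−h2·(2M2+M3)/6=409/61
seg 3: a=5, c=M3/2=-426/61, d=(M4−M3)/(6·1)=142/61, b=Δ3−h3·(2M3+M4)/6=223/61
t_q=13/4 → seg 2, τ=1/4; S=-2+409/61·τ+240/61·τ²+-222/61·τ³=-263/1952

  seg 0: a=-1 b=-197/61 c=0 d=14/61
  seg 1: a=-4 b=-155/61 c=42/61 d=33/61
  seg 2: a=-2 b=409/61 c=240/61 d=-222/61
  seg 3: a=5 b=223/61 c=-426/61 d=142/61
S(13/4) = -263/1952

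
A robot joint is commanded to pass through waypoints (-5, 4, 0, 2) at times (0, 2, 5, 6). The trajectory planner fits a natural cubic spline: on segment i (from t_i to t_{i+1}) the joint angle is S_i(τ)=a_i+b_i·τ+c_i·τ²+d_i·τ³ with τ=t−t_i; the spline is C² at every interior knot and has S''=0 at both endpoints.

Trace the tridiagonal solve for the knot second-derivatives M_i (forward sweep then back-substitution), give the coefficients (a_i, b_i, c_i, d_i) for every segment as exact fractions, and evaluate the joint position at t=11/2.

Δ: Δ0=9/2, Δ1=-4/3, Δ2=2
row 1: diag=10, rhs=-35; c'=3/10, d'=-7/2
row 2: denom=8−3·3/10=71/10; d'=(20−3·-7/2)/(71/10)=305/71
back: M2=305/71
back: M1=-7/2−3/10·305/71=-340/71
M: M0=0, M1=-340/71, M2=305/71, M3=0
seg 0: a=-5, c=M0/2=0, d=(M1−M0)/(6·2)=-85/213, b=Δ0−h0·(2M0+M1)/6=2597/426
seg 1: a=4, c=M1/2=-170/71, d=(M2−M1)/(6·3)=215/426, b=Δ1−h1·(2M1+M2)/6=557/426
seg 2: a=0, c=M2/2=305/142, d=(M3−M2)/(6·1)=-305/426, b=Δ2−h2·(2M2+M3)/6=121/213
t_q=11/2 → seg 2, τ=1/2; S=0+121/213·τ+305/142·τ²+-305/426·τ³=831/1136

  seg 0: a=-5 b=2597/426 c=0 d=-85/213
  seg 1: a=4 b=557/426 c=-170/71 d=215/426
  seg 2: a=0 b=121/213 c=305/142 d=-305/426
S(11/2) = 831/1136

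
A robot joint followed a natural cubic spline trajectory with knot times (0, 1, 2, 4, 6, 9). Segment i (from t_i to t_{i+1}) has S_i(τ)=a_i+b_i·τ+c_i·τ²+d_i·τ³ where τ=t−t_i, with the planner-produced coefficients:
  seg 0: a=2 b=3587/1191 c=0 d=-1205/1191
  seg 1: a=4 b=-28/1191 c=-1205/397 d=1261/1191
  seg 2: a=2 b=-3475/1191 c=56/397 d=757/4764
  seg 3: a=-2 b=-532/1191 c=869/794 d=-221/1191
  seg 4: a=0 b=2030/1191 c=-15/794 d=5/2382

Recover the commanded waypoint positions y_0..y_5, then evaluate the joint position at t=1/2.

y_0=2 y_1=4 y_2=2 y_3=-2 y_4=0 y_5=5
S(1/2) = 10733/3176

y_0 = S_0(0) = a_0 = 2
y_1 = S_1(0) = a_1 = 4
y_2 = S_2(0) = a_2 = 2
y_3 = S_3(0) = a_3 = -2
y_4 = S_4(0) = a_4 = 0
y_5 = S_4(3) = 5
t_q=1/2 is in segment 0 (τ=1/2); S_0(τ)=10733/3176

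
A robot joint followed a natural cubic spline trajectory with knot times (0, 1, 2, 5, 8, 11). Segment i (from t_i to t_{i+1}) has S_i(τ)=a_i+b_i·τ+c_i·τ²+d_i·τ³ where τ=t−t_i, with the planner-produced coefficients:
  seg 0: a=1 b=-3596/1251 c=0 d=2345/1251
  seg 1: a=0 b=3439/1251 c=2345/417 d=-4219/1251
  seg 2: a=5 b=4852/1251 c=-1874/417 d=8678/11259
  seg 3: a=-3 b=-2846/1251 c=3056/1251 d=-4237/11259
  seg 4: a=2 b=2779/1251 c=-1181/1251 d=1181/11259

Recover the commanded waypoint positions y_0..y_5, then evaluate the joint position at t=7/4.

y_0=1 y_1=0 y_2=5 y_3=-3 y_4=2 y_5=3
S(7/4) = 101473/26688

y_0 = S_0(0) = a_0 = 1
y_1 = S_1(0) = a_1 = 0
y_2 = S_2(0) = a_2 = 5
y_3 = S_3(0) = a_3 = -3
y_4 = S_4(0) = a_4 = 2
y_5 = S_4(3) = 3
t_q=7/4 is in segment 1 (τ=3/4); S_1(τ)=101473/26688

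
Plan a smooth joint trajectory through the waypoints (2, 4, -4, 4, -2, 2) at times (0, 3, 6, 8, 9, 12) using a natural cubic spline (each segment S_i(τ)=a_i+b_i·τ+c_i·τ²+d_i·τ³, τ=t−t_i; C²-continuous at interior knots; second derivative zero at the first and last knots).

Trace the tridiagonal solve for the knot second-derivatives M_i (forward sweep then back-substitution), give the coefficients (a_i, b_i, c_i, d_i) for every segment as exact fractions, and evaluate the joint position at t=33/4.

Δ: Δ0=2/3, Δ1=-8/3, Δ2=4, Δ3=-6, Δ4=4/3
row 1: diag=12, rhs=-20; c'=1/4, d'=-5/3
row 2: denom=10−3·1/4=37/4; d'=(40−3·-5/3)/(37/4)=180/37
row 3: denom=6−2·8/37=206/37; d'=(-60−2·180/37)/(206/37)=-1290/103
row 4: denom=8−1·37/206=1611/206; d'=(44−1·-1290/103)/(1611/206)=11644/1611
back: M4=11644/1611
back: M3=-1290/103−37/206·11644/1611=-22268/1611
back: M2=180/37−8/37·-22268/1611=12652/1611
back: M1=-5/3−1/4·12652/1611=-5848/1611
M: M0=0, M1=-5848/1611, M2=12652/1611, M3=-22268/1611, M4=11644/1611, M5=0
seg 0: a=2, c=M0/2=0, d=(M1−M0)/(6·3)=-2924/14499, b=Δ0−h0·(2M0+M1)/6=3998/1611
seg 1: a=4, c=M1/2=-2924/1611, d=(M2−M1)/(6·3)=9250/14499, b=Δ1−h1·(2M1+M2)/6=-4774/1611
seg 2: a=-4, c=M2/2=6326/1611, d=(M3−M2)/(6·2)=-970/537, b=Δ2−h2·(2M2+M3)/6=5432/1611
seg 3: a=4, c=M3/2=-11134/1611, d=(M4−M3)/(6·1)=628/179, b=Δ3−h3·(2M3+M4)/6=-4184/1611
seg 4: a=-2, c=M4/2=5822/1611, d=(M5−M4)/(6·3)=-5822/14499, b=Δ4−h4·(2M4+M5)/6=-9496/1611
t_q=33/4 → seg 3, τ=1/4; S=4+-4184/1611·τ+-11134/1611·τ²+628/179·τ³=25549/8592

  seg 0: a=2 b=3998/1611 c=0 d=-2924/14499
  seg 1: a=4 b=-4774/1611 c=-2924/1611 d=9250/14499
  seg 2: a=-4 b=5432/1611 c=6326/1611 d=-970/537
  seg 3: a=4 b=-4184/1611 c=-11134/1611 d=628/179
  seg 4: a=-2 b=-9496/1611 c=5822/1611 d=-5822/14499
S(33/4) = 25549/8592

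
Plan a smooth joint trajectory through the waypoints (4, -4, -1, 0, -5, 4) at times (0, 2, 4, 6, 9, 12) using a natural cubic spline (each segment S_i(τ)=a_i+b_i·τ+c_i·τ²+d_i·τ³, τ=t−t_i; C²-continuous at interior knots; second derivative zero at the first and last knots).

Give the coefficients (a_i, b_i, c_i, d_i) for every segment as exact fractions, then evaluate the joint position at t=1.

Δ: Δ0=-4, Δ1=3/2, Δ2=1/2, Δ3=-5/3, Δ4=3
row 1: diag=8, rhs=33; c'=1/4, d'=33/8
row 2: denom=8−2·1/4=15/2; d'=(-6−2·33/8)/(15/2)=-19/10
row 3: denom=10−2·4/15=142/15; d'=(-13−2·-19/10)/(142/15)=-69/71
row 4: denom=12−3·45/142=1569/142; d'=(28−3·-69/71)/(1569/142)=4390/1569
back: M4=4390/1569
back: M3=-69/71−45/142·4390/1569=-972/523
back: M2=-19/10−4/15·-972/523=-1469/1046
back: M1=33/8−1/4·-1469/1046=2341/523
M: M0=0, M1=2341/523, M2=-1469/1046, M3=-972/523, M4=4390/1569, M5=0
seg 0: a=4, c=M0/2=0, d=(M1−M0)/(6·2)=2341/6276, b=Δ0−h0·(2M0+M1)/6=-8617/1569
seg 1: a=-4, c=M1/2=2341/1046, d=(M2−M1)/(6·2)=-6151/12552, b=Δ1−h1·(2M1+M2)/6=-1594/1569
seg 2: a=-1, c=M2/2=-1469/2092, d=(M3−M2)/(6·2)=-475/12552, b=Δ2−h2·(2M2+M3)/6=6451/3138
seg 3: a=0, c=M3/2=-486/523, d=(M4−M3)/(6·3)=3653/14121, b=Δ3−h3·(2M3+M4)/6=-1894/1569
seg 4: a=-5, c=M4/2=2195/1569, d=(M5−M4)/(6·3)=-2195/14121, b=Δ4−h4·(2M4+M5)/6=317/1569
t_q=1 → seg 0, τ=1; S=4+-8617/1569·τ+0·τ²+2341/6276·τ³=-2341/2092

  seg 0: a=4 b=-8617/1569 c=0 d=2341/6276
  seg 1: a=-4 b=-1594/1569 c=2341/1046 d=-6151/12552
  seg 2: a=-1 b=6451/3138 c=-1469/2092 d=-475/12552
  seg 3: a=0 b=-1894/1569 c=-486/523 d=3653/14121
  seg 4: a=-5 b=317/1569 c=2195/1569 d=-2195/14121
S(1) = -2341/2092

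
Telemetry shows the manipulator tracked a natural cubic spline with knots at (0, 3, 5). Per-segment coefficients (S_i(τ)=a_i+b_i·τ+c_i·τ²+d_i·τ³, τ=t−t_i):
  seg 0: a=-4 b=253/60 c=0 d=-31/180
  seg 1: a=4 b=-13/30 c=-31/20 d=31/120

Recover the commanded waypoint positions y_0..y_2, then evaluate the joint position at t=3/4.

y_0=-4 y_1=4 y_2=-1
S(3/4) = -233/256

y_0 = S_0(0) = a_0 = -4
y_1 = S_1(0) = a_1 = 4
y_2 = S_1(2) = -1
t_q=3/4 is in segment 0 (τ=3/4); S_0(τ)=-233/256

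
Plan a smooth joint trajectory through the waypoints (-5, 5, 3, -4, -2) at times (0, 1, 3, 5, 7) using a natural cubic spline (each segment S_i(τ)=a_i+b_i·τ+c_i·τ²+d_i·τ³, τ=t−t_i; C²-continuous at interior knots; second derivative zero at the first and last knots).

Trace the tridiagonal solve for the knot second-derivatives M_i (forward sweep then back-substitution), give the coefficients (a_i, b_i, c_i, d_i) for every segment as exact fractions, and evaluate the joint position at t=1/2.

  seg 0: a=-5 b=1941/164 c=0 d=-301/164
  seg 1: a=5 b=519/82 c=-903/164 d=151/164
  seg 2: a=3 b=-381/82 c=3/164 d=91/328
  seg 3: a=-4 b=-51/41 c=69/41 d=-23/82
S(1/2) = 903/1312

Δ: Δ0=10, Δ1=-1, Δ2=-7/2, Δ3=1
row 1: diag=6, rhs=-66; c'=1/3, d'=-11
row 2: denom=8−2·1/3=22/3; d'=(-15−2·-11)/(22/3)=21/22
row 3: denom=8−2·3/11=82/11; d'=(27−2·21/22)/(82/11)=138/41
back: M3=138/41
back: M2=21/22−3/11·138/41=3/82
back: M1=-11−1/3·3/82=-903/82
M: M0=0, M1=-903/82, M2=3/82, M3=138/41, M4=0
seg 0: a=-5, c=M0/2=0, d=(M1−M0)/(6·1)=-301/164, b=Δ0−h0·(2M0+M1)/6=1941/164
seg 1: a=5, c=M1/2=-903/164, d=(M2−M1)/(6·2)=151/164, b=Δ1−h1·(2M1+M2)/6=519/82
seg 2: a=3, c=M2/2=3/164, d=(M3−M2)/(6·2)=91/328, b=Δ2−h2·(2M2+M3)/6=-381/82
seg 3: a=-4, c=M3/2=69/41, d=(M4−M3)/(6·2)=-23/82, b=Δ3−h3·(2M3+M4)/6=-51/41
t_q=1/2 → seg 0, τ=1/2; S=-5+1941/164·τ+0·τ²+-301/164·τ³=903/1312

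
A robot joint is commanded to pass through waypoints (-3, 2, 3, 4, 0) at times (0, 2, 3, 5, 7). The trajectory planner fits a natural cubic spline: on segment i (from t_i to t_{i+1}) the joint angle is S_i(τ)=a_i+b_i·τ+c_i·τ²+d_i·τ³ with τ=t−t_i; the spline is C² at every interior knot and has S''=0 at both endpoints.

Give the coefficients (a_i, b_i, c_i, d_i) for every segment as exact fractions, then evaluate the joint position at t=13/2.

  seg 0: a=-3 b=387/128 c=0 d=-67/512
  seg 1: a=2 b=93/64 c=-201/256 d=85/256
  seg 2: a=3 b=225/256 c=27/128 d=-205/1024
  seg 3: a=4 b=-87/128 c=-507/512 d=169/1024
S(13/2) = 10727/8192

Δ: Δ0=5/2, Δ1=1, Δ2=1/2, Δ3=-2
row 1: diag=6, rhs=-9; c'=1/6, d'=-3/2
row 2: denom=6−1·1/6=35/6; d'=(-3−1·-3/2)/(35/6)=-9/35
row 3: denom=8−2·12/35=256/35; d'=(-15−2·-9/35)/(256/35)=-507/256
back: M3=-507/256
back: M2=-9/35−12/35·-507/256=27/64
back: M1=-3/2−1/6·27/64=-201/128
M: M0=0, M1=-201/128, M2=27/64, M3=-507/256, M4=0
seg 0: a=-3, c=M0/2=0, d=(M1−M0)/(6·2)=-67/512, b=Δ0−h0·(2M0+M1)/6=387/128
seg 1: a=2, c=M1/2=-201/256, d=(M2−M1)/(6·1)=85/256, b=Δ1−h1·(2M1+M2)/6=93/64
seg 2: a=3, c=M2/2=27/128, d=(M3−M2)/(6·2)=-205/1024, b=Δ2−h2·(2M2+M3)/6=225/256
seg 3: a=4, c=M3/2=-507/512, d=(M4−M3)/(6·2)=169/1024, b=Δ3−h3·(2M3+M4)/6=-87/128
t_q=13/2 → seg 3, τ=3/2; S=4+-87/128·τ+-507/512·τ²+169/1024·τ³=10727/8192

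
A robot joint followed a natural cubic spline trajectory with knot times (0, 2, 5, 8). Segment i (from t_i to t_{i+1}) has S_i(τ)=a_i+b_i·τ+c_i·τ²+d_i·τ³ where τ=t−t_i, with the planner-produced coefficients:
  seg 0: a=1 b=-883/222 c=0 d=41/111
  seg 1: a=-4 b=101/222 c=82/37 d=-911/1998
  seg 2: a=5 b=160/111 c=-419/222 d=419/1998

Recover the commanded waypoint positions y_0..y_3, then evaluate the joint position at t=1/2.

y_0=1 y_1=-4 y_2=5 y_3=-2
S(1/2) = -279/296

y_0 = S_0(0) = a_0 = 1
y_1 = S_1(0) = a_1 = -4
y_2 = S_2(0) = a_2 = 5
y_3 = S_2(3) = -2
t_q=1/2 is in segment 0 (τ=1/2); S_0(τ)=-279/296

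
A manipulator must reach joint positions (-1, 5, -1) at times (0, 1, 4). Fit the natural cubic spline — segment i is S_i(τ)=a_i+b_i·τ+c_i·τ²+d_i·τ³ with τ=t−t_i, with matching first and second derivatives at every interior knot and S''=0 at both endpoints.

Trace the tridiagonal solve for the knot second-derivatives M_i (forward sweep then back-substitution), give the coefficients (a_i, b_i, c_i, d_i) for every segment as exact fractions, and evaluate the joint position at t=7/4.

Δ: Δ0=6, Δ1=-2
row 1: diag=8, rhs=-48; c'=3/8, d'=-6
back: M1=-6
M: M0=0, M1=-6, M2=0
seg 0: a=-1, c=M0/2=0, d=(M1−M0)/(6·1)=-1, b=Δ0−h0·(2M0+M1)/6=7
seg 1: a=5, c=M1/2=-3, d=(M2−M1)/(6·3)=1/3, b=Δ1−h1·(2M1+M2)/6=4
t_q=7/4 → seg 1, τ=3/4; S=5+4·τ+-3·τ²+1/3·τ³=413/64

  seg 0: a=-1 b=7 c=0 d=-1
  seg 1: a=5 b=4 c=-3 d=1/3
S(7/4) = 413/64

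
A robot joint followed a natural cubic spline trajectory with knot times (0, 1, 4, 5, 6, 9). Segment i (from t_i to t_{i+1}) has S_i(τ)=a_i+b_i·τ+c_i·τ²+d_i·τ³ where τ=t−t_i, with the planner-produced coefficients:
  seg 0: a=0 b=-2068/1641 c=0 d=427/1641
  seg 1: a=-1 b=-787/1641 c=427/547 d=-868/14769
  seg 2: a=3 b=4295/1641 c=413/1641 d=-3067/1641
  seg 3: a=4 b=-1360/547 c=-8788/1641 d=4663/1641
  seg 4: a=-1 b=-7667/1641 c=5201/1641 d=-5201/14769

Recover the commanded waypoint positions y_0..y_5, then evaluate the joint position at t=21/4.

y_0 = S_0(0) = a_0 = 0
y_1 = S_1(0) = a_1 = -1
y_2 = S_2(0) = a_2 = 3
y_3 = S_3(0) = a_3 = 4
y_4 = S_4(0) = a_4 = -1
y_5 = S_4(3) = 4
t_q=21/4 is in segment 3 (τ=1/4); S_3(τ)=108109/35008

y_0=0 y_1=-1 y_2=3 y_3=4 y_4=-1 y_5=4
S(21/4) = 108109/35008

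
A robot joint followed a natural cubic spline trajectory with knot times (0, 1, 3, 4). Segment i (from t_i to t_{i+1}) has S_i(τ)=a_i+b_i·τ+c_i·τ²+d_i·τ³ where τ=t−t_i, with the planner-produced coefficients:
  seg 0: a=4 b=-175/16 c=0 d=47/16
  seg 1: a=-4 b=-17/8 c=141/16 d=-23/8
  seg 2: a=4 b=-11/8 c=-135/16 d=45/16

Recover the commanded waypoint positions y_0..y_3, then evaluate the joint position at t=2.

y_0 = S_0(0) = a_0 = 4
y_1 = S_1(0) = a_1 = -4
y_2 = S_2(0) = a_2 = 4
y_3 = S_2(1) = -3
t_q=2 is in segment 1 (τ=1); S_1(τ)=-3/16

y_0=4 y_1=-4 y_2=4 y_3=-3
S(2) = -3/16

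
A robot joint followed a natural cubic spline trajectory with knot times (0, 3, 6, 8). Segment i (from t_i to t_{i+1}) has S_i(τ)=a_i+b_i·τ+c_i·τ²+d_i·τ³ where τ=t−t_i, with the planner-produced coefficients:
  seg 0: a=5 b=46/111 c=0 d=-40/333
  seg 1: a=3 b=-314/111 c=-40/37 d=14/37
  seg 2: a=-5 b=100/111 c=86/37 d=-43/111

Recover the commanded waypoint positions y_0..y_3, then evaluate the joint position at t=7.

y_0=5 y_1=3 y_2=-5 y_3=3
S(7) = -80/37

y_0 = S_0(0) = a_0 = 5
y_1 = S_1(0) = a_1 = 3
y_2 = S_2(0) = a_2 = -5
y_3 = S_2(2) = 3
t_q=7 is in segment 2 (τ=1); S_2(τ)=-80/37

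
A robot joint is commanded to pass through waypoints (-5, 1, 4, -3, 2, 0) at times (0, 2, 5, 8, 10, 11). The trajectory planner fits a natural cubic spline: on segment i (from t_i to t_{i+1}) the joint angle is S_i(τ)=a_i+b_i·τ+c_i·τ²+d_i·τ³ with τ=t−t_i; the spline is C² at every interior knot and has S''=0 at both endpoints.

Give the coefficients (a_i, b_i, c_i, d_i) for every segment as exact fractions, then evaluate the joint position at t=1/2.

  seg 0: a=-5 b=4424/1419 c=0 d=-167/5676
  seg 1: a=1 b=3923/1419 c=-167/946 d=-3505/25542
  seg 2: a=4 b=-5675/2838 c=-2003/1419 d=11071/25542
  seg 3: a=-3 b=1751/1419 c=2355/946 d=-10537/11352
  seg 4: a=2 b=151/2838 c=-5827/1892 d=5827/5676
S(1/2) = -52141/15136

Δ: Δ0=3, Δ1=1, Δ2=-7/3, Δ3=5/2, Δ4=-2
row 1: diag=10, rhs=-12; c'=3/10, d'=-6/5
row 2: denom=12−3·3/10=111/10; d'=(-20−3·-6/5)/(111/10)=-164/111
row 3: denom=10−3·10/37=340/37; d'=(29−3·-164/111)/(340/37)=1237/340
row 4: denom=6−2·37/170=473/85; d'=(-27−2·1237/340)/(473/85)=-5827/946
back: M4=-5827/946
back: M3=1237/340−37/170·-5827/946=2355/473
back: M2=-164/111−10/37·2355/473=-4006/1419
back: M1=-6/5−3/10·-4006/1419=-167/473
M: M0=0, M1=-167/473, M2=-4006/1419, M3=2355/473, M4=-5827/946, M5=0
seg 0: a=-5, c=M0/2=0, d=(M1−M0)/(6·2)=-167/5676, b=Δ0−h0·(2M0+M1)/6=4424/1419
seg 1: a=1, c=M1/2=-167/946, d=(M2−M1)/(6·3)=-3505/25542, b=Δ1−h1·(2M1+M2)/6=3923/1419
seg 2: a=4, c=M2/2=-2003/1419, d=(M3−M2)/(6·3)=11071/25542, b=Δ2−h2·(2M2+M3)/6=-5675/2838
seg 3: a=-3, c=M3/2=2355/946, d=(M4−M3)/(6·2)=-10537/11352, b=Δ3−h3·(2M3+M4)/6=1751/1419
seg 4: a=2, c=M4/2=-5827/1892, d=(M5−M4)/(6·1)=5827/5676, b=Δ4−h4·(2M4+M5)/6=151/2838
t_q=1/2 → seg 0, τ=1/2; S=-5+4424/1419·τ+0·τ²+-167/5676·τ³=-52141/15136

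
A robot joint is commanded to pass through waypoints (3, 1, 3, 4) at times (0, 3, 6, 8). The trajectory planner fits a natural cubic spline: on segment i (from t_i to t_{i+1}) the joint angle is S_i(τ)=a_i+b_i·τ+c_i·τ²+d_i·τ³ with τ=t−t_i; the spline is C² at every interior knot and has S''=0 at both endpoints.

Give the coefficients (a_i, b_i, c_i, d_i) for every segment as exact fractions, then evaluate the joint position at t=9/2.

Δ: Δ0=-2/3, Δ1=2/3, Δ2=1/2
row 1: diag=12, rhs=8; c'=1/4, d'=2/3
row 2: denom=10−3·1/4=37/4; d'=(-1−3·2/3)/(37/4)=-12/37
back: M2=-12/37
back: M1=2/3−1/4·-12/37=83/111
M: M0=0, M1=83/111, M2=-12/37, M3=0
seg 0: a=3, c=M0/2=0, d=(M1−M0)/(6·3)=83/1998, b=Δ0−h0·(2M0+M1)/6=-77/74
seg 1: a=1, c=M1/2=83/222, d=(M2−M1)/(6·3)=-119/1998, b=Δ1−h1·(2M1+M2)/6=3/37
seg 2: a=3, c=M2/2=-6/37, d=(M3−M2)/(6·2)=1/37, b=Δ2−h2·(2M2+M3)/6=53/74
t_q=9/2 → seg 1, τ=3/2; S=1+3/37·τ+83/222·τ²+-119/1998·τ³=1043/592

  seg 0: a=3 b=-77/74 c=0 d=83/1998
  seg 1: a=1 b=3/37 c=83/222 d=-119/1998
  seg 2: a=3 b=53/74 c=-6/37 d=1/37
S(9/2) = 1043/592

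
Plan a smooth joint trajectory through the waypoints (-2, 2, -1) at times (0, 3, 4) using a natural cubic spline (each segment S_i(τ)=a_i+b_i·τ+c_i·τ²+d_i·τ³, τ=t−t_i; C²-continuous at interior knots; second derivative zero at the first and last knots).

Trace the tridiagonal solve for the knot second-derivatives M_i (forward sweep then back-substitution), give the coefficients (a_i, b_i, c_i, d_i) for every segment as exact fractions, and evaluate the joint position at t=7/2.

Δ: Δ0=4/3, Δ1=-3
row 1: diag=8, rhs=-26; c'=1/8, d'=-13/4
back: M1=-13/4
M: M0=0, M1=-13/4, M2=0
seg 0: a=-2, c=M0/2=0, d=(M1−M0)/(6·3)=-13/72, b=Δ0−h0·(2M0+M1)/6=71/24
seg 1: a=2, c=M1/2=-13/8, d=(M2−M1)/(6·1)=13/24, b=Δ1−h1·(2M1+M2)/6=-23/12
t_q=7/2 → seg 1, τ=1/2; S=2+-23/12·τ+-13/8·τ²+13/24·τ³=45/64

  seg 0: a=-2 b=71/24 c=0 d=-13/72
  seg 1: a=2 b=-23/12 c=-13/8 d=13/24
S(7/2) = 45/64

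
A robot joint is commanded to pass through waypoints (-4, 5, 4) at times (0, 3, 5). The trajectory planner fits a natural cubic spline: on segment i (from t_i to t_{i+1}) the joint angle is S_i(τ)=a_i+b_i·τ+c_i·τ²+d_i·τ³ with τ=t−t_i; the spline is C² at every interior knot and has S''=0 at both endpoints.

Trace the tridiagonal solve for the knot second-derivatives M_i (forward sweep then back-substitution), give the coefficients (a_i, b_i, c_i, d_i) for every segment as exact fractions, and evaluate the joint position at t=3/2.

  seg 0: a=-4 b=81/20 c=0 d=-7/60
  seg 1: a=5 b=9/10 c=-21/20 d=7/40
S(3/2) = 269/160

Δ: Δ0=3, Δ1=-1/2
row 1: diag=10, rhs=-21; c'=1/5, d'=-21/10
back: M1=-21/10
M: M0=0, M1=-21/10, M2=0
seg 0: a=-4, c=M0/2=0, d=(M1−M0)/(6·3)=-7/60, b=Δ0−h0·(2M0+M1)/6=81/20
seg 1: a=5, c=M1/2=-21/20, d=(M2−M1)/(6·2)=7/40, b=Δ1−h1·(2M1+M2)/6=9/10
t_q=3/2 → seg 0, τ=3/2; S=-4+81/20·τ+0·τ²+-7/60·τ³=269/160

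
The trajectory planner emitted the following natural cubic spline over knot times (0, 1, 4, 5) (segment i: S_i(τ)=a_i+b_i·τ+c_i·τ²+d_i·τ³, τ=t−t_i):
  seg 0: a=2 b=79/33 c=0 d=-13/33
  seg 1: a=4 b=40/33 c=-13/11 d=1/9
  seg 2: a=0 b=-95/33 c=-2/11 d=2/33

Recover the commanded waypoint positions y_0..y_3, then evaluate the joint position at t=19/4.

y_0 = S_0(0) = a_0 = 2
y_1 = S_1(0) = a_1 = 4
y_2 = S_2(0) = a_2 = 0
y_3 = S_2(1) = -3
t_q=19/4 is in segment 2 (τ=3/4); S_2(τ)=-787/352

y_0=2 y_1=4 y_2=0 y_3=-3
S(19/4) = -787/352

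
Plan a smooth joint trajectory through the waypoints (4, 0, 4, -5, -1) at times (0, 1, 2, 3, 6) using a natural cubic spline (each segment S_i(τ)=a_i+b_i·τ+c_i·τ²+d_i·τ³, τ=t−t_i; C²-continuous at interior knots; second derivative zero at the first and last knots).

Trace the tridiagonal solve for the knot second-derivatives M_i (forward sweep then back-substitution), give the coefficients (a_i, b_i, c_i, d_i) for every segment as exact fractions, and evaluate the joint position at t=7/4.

  seg 0: a=4 b=-2479/348 c=0 d=1087/348
  seg 1: a=0 b=391/174 c=1087/116 d=-2651/348
  seg 2: a=4 b=-649/348 c=-391/29 d=2209/348
  seg 3: a=-5 b=-1703/174 c=645/116 d=-215/348
S(7/4) = 27785/7424

Δ: Δ0=-4, Δ1=4, Δ2=-9, Δ3=4/3
row 1: diag=4, rhs=48; c'=1/4, d'=12
row 2: denom=4−1·1/4=15/4; d'=(-78−1·12)/(15/4)=-24
row 3: denom=8−1·4/15=116/15; d'=(62−1·-24)/(116/15)=645/58
back: M3=645/58
back: M2=-24−4/15·645/58=-782/29
back: M1=12−1/4·-782/29=1087/58
M: M0=0, M1=1087/58, M2=-782/29, M3=645/58, M4=0
seg 0: a=4, c=M0/2=0, d=(M1−M0)/(6·1)=1087/348, b=Δ0−h0·(2M0+M1)/6=-2479/348
seg 1: a=0, c=M1/2=1087/116, d=(M2−M1)/(6·1)=-2651/348, b=Δ1−h1·(2M1+M2)/6=391/174
seg 2: a=4, c=M2/2=-391/29, d=(M3−M2)/(6·1)=2209/348, b=Δ2−h2·(2M2+M3)/6=-649/348
seg 3: a=-5, c=M3/2=645/116, d=(M4−M3)/(6·3)=-215/348, b=Δ3−h3·(2M3+M4)/6=-1703/174
t_q=7/4 → seg 1, τ=3/4; S=0+391/174·τ+1087/116·τ²+-2651/348·τ³=27785/7424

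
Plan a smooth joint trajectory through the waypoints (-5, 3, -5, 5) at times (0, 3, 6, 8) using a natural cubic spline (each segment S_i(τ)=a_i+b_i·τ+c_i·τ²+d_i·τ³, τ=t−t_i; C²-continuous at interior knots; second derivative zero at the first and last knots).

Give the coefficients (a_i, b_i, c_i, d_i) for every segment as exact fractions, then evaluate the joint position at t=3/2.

  seg 0: a=-5 b=175/37 c=0 d=-229/999
  seg 1: a=3 b=-54/37 c=-229/111 d=553/999
  seg 2: a=-5 b=41/37 c=108/37 d=-18/37
S(3/2) = 391/296

Δ: Δ0=8/3, Δ1=-8/3, Δ2=5
row 1: diag=12, rhs=-32; c'=1/4, d'=-8/3
row 2: denom=10−3·1/4=37/4; d'=(46−3·-8/3)/(37/4)=216/37
back: M2=216/37
back: M1=-8/3−1/4·216/37=-458/111
M: M0=0, M1=-458/111, M2=216/37, M3=0
seg 0: a=-5, c=M0/2=0, d=(M1−M0)/(6·3)=-229/999, b=Δ0−h0·(2M0+M1)/6=175/37
seg 1: a=3, c=M1/2=-229/111, d=(M2−M1)/(6·3)=553/999, b=Δ1−h1·(2M1+M2)/6=-54/37
seg 2: a=-5, c=M2/2=108/37, d=(M3−M2)/(6·2)=-18/37, b=Δ2−h2·(2M2+M3)/6=41/37
t_q=3/2 → seg 0, τ=3/2; S=-5+175/37·τ+0·τ²+-229/999·τ³=391/296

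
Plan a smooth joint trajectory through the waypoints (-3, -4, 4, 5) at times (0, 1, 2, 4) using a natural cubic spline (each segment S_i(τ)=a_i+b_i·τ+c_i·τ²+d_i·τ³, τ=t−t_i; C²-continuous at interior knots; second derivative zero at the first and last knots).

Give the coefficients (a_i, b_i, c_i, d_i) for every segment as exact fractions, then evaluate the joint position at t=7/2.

  seg 0: a=-3 b=-169/46 c=0 d=123/46
  seg 1: a=-4 b=100/23 c=369/46 d=-201/46
  seg 2: a=4 b=335/46 c=-117/23 d=39/46
S(7/2) = 2333/368

Δ: Δ0=-1, Δ1=8, Δ2=1/2
row 1: diag=4, rhs=54; c'=1/4, d'=27/2
row 2: denom=6−1·1/4=23/4; d'=(-45−1·27/2)/(23/4)=-234/23
back: M2=-234/23
back: M1=27/2−1/4·-234/23=369/23
M: M0=0, M1=369/23, M2=-234/23, M3=0
seg 0: a=-3, c=M0/2=0, d=(M1−M0)/(6·1)=123/46, b=Δ0−h0·(2M0+M1)/6=-169/46
seg 1: a=-4, c=M1/2=369/46, d=(M2−M1)/(6·1)=-201/46, b=Δ1−h1·(2M1+M2)/6=100/23
seg 2: a=4, c=M2/2=-117/23, d=(M3−M2)/(6·2)=39/46, b=Δ2−h2·(2M2+M3)/6=335/46
t_q=7/2 → seg 2, τ=3/2; S=4+335/46·τ+-117/23·τ²+39/46·τ³=2333/368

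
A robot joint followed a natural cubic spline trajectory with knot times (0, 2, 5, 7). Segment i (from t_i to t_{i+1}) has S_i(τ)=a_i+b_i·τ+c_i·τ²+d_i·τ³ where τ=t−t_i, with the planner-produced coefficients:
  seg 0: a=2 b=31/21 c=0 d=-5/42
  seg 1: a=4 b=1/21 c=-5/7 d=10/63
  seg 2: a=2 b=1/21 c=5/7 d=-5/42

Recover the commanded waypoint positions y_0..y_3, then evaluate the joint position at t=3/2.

y_0 = S_0(0) = a_0 = 2
y_1 = S_1(0) = a_1 = 4
y_2 = S_2(0) = a_2 = 2
y_3 = S_2(2) = 4
t_q=3/2 is in segment 0 (τ=3/2); S_0(τ)=61/16

y_0=2 y_1=4 y_2=2 y_3=4
S(3/2) = 61/16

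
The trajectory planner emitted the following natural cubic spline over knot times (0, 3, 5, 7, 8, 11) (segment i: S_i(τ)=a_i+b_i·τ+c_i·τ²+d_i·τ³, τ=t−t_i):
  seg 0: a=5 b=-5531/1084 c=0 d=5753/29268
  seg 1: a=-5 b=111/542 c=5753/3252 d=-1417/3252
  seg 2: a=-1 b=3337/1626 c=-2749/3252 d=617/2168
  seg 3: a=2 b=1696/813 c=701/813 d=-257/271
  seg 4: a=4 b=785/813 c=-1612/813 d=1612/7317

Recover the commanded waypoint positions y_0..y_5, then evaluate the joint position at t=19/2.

y_0=5 y_1=-5 y_2=-1 y_3=2 y_4=4 y_5=-5
S(19/2) = 469/271

y_0 = S_0(0) = a_0 = 5
y_1 = S_1(0) = a_1 = -5
y_2 = S_2(0) = a_2 = -1
y_3 = S_3(0) = a_3 = 2
y_4 = S_4(0) = a_4 = 4
y_5 = S_4(3) = -5
t_q=19/2 is in segment 4 (τ=3/2); S_4(τ)=469/271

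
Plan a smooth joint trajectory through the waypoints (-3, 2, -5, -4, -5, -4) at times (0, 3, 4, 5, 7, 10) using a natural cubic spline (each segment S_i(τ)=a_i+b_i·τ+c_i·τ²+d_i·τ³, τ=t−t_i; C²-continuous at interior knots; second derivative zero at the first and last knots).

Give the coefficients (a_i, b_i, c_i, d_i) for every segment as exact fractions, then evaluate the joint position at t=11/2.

Δ: Δ0=5/3, Δ1=-7, Δ2=1, Δ3=-1/2, Δ4=1/3
row 1: diag=8, rhs=-52; c'=1/8, d'=-13/2
row 2: denom=4−1·1/8=31/8; d'=(48−1·-13/2)/(31/8)=436/31
row 3: denom=6−1·8/31=178/31; d'=(-9−1·436/31)/(178/31)=-715/178
row 4: denom=10−2·31/89=828/89; d'=(5−2·-715/178)/(828/89)=290/207
back: M4=290/207
back: M3=-715/178−31/89·290/207=-1865/414
back: M2=436/31−8/31·-1865/414=3152/207
back: M1=-13/2−1/8·3152/207=-3479/414
M: M0=0, M1=-3479/414, M2=3152/207, M3=-1865/414, M4=290/207, M5=0
seg 0: a=-3, c=M0/2=0, d=(M1−M0)/(6·3)=-3479/7452, b=Δ0−h0·(2M0+M1)/6=4859/828
seg 1: a=2, c=M1/2=-3479/828, d=(M2−M1)/(6·1)=1087/276, b=Δ1−h1·(2M1+M2)/6=-2789/414
seg 2: a=-5, c=M2/2=1576/207, d=(M3−M2)/(6·1)=-2723/828, b=Δ2−h2·(2M2+M3)/6=-2753/828
seg 3: a=-4, c=M3/2=-1865/828, d=(M4−M3)/(6·2)=815/1656, b=Δ3−h3·(2M3+M4)/6=281/138
seg 4: a=-5, c=M4/2=145/207, d=(M5−M4)/(6·3)=-145/1863, b=Δ4−h4·(2M4+M5)/6=-221/207
t_q=11/2 → seg 3, τ=1/2; S=-4+281/138·τ+-1865/828·τ²+815/1656·τ³=-15383/4416

  seg 0: a=-3 b=4859/828 c=0 d=-3479/7452
  seg 1: a=2 b=-2789/414 c=-3479/828 d=1087/276
  seg 2: a=-5 b=-2753/828 c=1576/207 d=-2723/828
  seg 3: a=-4 b=281/138 c=-1865/828 d=815/1656
  seg 4: a=-5 b=-221/207 c=145/207 d=-145/1863
S(11/2) = -15383/4416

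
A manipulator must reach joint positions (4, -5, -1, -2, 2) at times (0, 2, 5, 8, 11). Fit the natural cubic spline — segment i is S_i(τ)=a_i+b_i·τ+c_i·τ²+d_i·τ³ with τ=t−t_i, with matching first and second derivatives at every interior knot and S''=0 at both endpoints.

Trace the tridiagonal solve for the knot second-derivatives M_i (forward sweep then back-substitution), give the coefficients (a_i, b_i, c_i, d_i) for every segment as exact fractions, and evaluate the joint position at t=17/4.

  seg 0: a=4 b=-53/9 c=0 d=25/72
  seg 1: a=-5 b=-31/18 c=25/12 d=-115/324
  seg 2: a=-1 b=43/36 c=-10/9 d=65/324
  seg 3: a=-2 b=-1/18 c=25/36 d=-25/324
S(17/4) = -607/256

Δ: Δ0=-9/2, Δ1=4/3, Δ2=-1/3, Δ3=4/3
row 1: diag=10, rhs=35; c'=3/10, d'=7/2
row 2: denom=12−3·3/10=111/10; d'=(-10−3·7/2)/(111/10)=-205/111
row 3: denom=12−3·10/37=414/37; d'=(10−3·-205/111)/(414/37)=25/18
back: M3=25/18
back: M2=-205/111−10/37·25/18=-20/9
back: M1=7/2−3/10·-20/9=25/6
M: M0=0, M1=25/6, M2=-20/9, M3=25/18, M4=0
seg 0: a=4, c=M0/2=0, d=(M1−M0)/(6·2)=25/72, b=Δ0−h0·(2M0+M1)/6=-53/9
seg 1: a=-5, c=M1/2=25/12, d=(M2−M1)/(6·3)=-115/324, b=Δ1−h1·(2M1+M2)/6=-31/18
seg 2: a=-1, c=M2/2=-10/9, d=(M3−M2)/(6·3)=65/324, b=Δ2−h2·(2M2+M3)/6=43/36
seg 3: a=-2, c=M3/2=25/36, d=(M4−M3)/(6·3)=-25/324, b=Δ3−h3·(2M3+M4)/6=-1/18
t_q=17/4 → seg 1, τ=9/4; S=-5+-31/18·τ+25/12·τ²+-115/324·τ³=-607/256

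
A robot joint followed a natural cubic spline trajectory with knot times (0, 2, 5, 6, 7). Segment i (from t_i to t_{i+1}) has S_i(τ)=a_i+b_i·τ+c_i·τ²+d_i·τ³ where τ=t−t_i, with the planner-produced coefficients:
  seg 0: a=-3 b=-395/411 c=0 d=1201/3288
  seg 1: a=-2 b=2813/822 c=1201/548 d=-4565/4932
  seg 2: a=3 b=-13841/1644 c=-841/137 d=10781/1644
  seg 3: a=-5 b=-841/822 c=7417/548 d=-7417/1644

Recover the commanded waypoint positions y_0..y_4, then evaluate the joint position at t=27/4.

y_0=-3 y_1=-2 y_2=3 y_3=-5 y_4=3
S(27/4) = -2013/35072

y_0 = S_0(0) = a_0 = -3
y_1 = S_1(0) = a_1 = -2
y_2 = S_2(0) = a_2 = 3
y_3 = S_3(0) = a_3 = -5
y_4 = S_3(1) = 3
t_q=27/4 is in segment 3 (τ=3/4); S_3(τ)=-2013/35072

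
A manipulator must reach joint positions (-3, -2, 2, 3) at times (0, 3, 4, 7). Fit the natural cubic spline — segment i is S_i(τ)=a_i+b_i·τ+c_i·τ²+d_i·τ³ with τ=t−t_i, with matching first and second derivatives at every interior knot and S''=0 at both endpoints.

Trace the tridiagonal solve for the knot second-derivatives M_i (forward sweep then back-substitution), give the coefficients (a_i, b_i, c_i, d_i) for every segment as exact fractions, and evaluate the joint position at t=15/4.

  seg 0: a=-3 b=-26/21 c=0 d=11/63
  seg 1: a=-2 b=73/21 c=11/7 d=-22/21
  seg 2: a=2 b=73/21 c=-11/7 d=11/63
S(15/4) = 235/224

Δ: Δ0=1/3, Δ1=4, Δ2=1/3
row 1: diag=8, rhs=22; c'=1/8, d'=11/4
row 2: denom=8−1·1/8=63/8; d'=(-22−1·11/4)/(63/8)=-22/7
back: M2=-22/7
back: M1=11/4−1/8·-22/7=22/7
M: M0=0, M1=22/7, M2=-22/7, M3=0
seg 0: a=-3, c=M0/2=0, d=(M1−M0)/(6·3)=11/63, b=Δ0−h0·(2M0+M1)/6=-26/21
seg 1: a=-2, c=M1/2=11/7, d=(M2−M1)/(6·1)=-22/21, b=Δ1−h1·(2M1+M2)/6=73/21
seg 2: a=2, c=M2/2=-11/7, d=(M3−M2)/(6·3)=11/63, b=Δ2−h2·(2M2+M3)/6=73/21
t_q=15/4 → seg 1, τ=3/4; S=-2+73/21·τ+11/7·τ²+-22/21·τ³=235/224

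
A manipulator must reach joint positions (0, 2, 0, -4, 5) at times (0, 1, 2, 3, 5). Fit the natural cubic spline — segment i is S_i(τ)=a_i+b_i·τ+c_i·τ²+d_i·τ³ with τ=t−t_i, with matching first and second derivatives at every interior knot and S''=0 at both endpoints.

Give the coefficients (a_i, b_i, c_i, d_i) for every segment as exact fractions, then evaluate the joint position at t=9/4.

Δ: Δ0=2, Δ1=-2, Δ2=-4, Δ3=9/2
row 1: diag=4, rhs=-24; c'=1/4, d'=-6
row 2: denom=4−1·1/4=15/4; d'=(-12−1·-6)/(15/4)=-8/5
row 3: denom=6−1·4/15=86/15; d'=(51−1·-8/5)/(86/15)=789/86
back: M3=789/86
back: M2=-8/5−4/15·789/86=-174/43
back: M1=-6−1/4·-174/43=-429/86
M: M0=0, M1=-429/86, M2=-174/43, M3=789/86, M4=0
seg 0: a=0, c=M0/2=0, d=(M1−M0)/(6·1)=-143/172, b=Δ0−h0·(2M0+M1)/6=487/172
seg 1: a=2, c=M1/2=-429/172, d=(M2−M1)/(6·1)=27/172, b=Δ1−h1·(2M1+M2)/6=29/86
seg 2: a=0, c=M2/2=-87/43, d=(M3−M2)/(6·1)=379/172, b=Δ2−h2·(2M2+M3)/6=-719/172
seg 3: a=-4, c=M3/2=789/172, d=(M4−M3)/(6·2)=-263/344, b=Δ3−h3·(2M3+M4)/6=-139/86
t_q=9/4 → seg 2, τ=1/4; S=0+-719/172·τ+-87/43·τ²+379/172·τ³=-12517/11008

  seg 0: a=0 b=487/172 c=0 d=-143/172
  seg 1: a=2 b=29/86 c=-429/172 d=27/172
  seg 2: a=0 b=-719/172 c=-87/43 d=379/172
  seg 3: a=-4 b=-139/86 c=789/172 d=-263/344
S(9/4) = -12517/11008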